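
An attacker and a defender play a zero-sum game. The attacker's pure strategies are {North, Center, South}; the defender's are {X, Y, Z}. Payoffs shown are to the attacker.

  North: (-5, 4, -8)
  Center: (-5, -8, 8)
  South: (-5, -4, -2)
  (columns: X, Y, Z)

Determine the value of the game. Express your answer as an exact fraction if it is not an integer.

Row minima: North → -8, Center → -8, South → -5; maximin = -5.
Column maxima: X → -5, Y → 4, Z → 8; minimax = -5.
Since maximin = minimax = -5, there is a saddle point and the value is -5.

-5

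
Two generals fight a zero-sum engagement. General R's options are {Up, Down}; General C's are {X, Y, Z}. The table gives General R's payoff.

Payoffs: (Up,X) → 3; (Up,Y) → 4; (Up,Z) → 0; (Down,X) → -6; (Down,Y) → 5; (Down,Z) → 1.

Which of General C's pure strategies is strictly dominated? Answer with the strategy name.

Y

X holds General R's payoff strictly below Y in every row: 3 < 4, -6 < 5.
So Y is strictly dominated for General C.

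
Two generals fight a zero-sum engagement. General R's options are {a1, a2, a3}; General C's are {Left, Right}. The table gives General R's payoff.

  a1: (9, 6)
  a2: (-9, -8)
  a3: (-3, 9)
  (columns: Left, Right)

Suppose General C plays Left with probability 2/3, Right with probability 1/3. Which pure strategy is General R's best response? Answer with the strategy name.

a1

Expected payoff of a1: (2/3)·9 + (1/3)·6 = 8.
Expected payoff of a2: (2/3)·(-9) + (1/3)·(-8) = -26/3.
Expected payoff of a3: (2/3)·(-3) + (1/3)·9 = 1.
The largest is 8, so General R's best response is a1.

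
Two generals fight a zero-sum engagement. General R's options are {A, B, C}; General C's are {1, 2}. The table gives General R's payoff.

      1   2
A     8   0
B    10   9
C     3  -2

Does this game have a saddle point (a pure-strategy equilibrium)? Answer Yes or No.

Row minima: A → 0, B → 9, C → -2; maximin = 9.
Column maxima: 1 → 10, 2 → 9; minimax = 9.
maximin = minimax = 9, so a saddle point exists.

Yes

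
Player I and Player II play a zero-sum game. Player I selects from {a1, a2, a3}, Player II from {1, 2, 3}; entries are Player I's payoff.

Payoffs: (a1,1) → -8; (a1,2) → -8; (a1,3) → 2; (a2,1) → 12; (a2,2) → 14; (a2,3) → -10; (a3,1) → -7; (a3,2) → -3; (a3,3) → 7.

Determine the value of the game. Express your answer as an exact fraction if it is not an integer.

7/18

Row minima: a1 → -8, a2 → -10, a3 → -7; maximin = -7.
Column maxima: 1 → 12, 2 → 14, 3 → 7; minimax = 7.
-7 ≠ 7, so there is no saddle point; optimal play is mixed.
a1 is strictly dominated by a3, so Player I never plays it.
With a1 eliminated, 2 is strictly dominated by 1 (it gives Player I strictly more in every remaining row), so Player II never plays it.
On the remaining 2×2 (a2, a3 vs 1, 3):
Let Player I play a2 with probability p. Expected payoff against 1: 12p + (-7)(1−p) = 19p − 7; against 3: (-10)p + 7(1−p) = −17p + 7.
Setting these equal: 19p − 7 = −17p + 7 ⇒ 36p = 14 ⇒ p = 7/18, and the value is (19)·(7/18) − 7 = 7/18.
For Player II: with q = P(1), equating a2's and a3's payoffs gives 22q − 10 = −14q + 7 ⇒ q = 17/36.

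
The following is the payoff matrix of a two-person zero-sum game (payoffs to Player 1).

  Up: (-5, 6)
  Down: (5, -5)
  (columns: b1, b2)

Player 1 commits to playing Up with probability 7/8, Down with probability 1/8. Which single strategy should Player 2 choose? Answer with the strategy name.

b1

If Player 2 plays b1, Player 1's expected payoff is (7/8)·(-5) + (1/8)·5 = -15/4.
If Player 2 plays b2, Player 1's expected payoff is (7/8)·6 + (1/8)·(-5) = 37/8.
Player 2 minimizes Player 1's payoff; the smallest is -15/4, so the best response is b1.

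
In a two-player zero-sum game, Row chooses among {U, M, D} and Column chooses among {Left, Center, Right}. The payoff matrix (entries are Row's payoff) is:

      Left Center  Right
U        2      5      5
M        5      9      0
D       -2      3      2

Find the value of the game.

Row minima: U → 2, M → 0, D → -2; maximin = 2.
Column maxima: Left → 5, Center → 9, Right → 5; minimax = 5.
2 ≠ 5, so there is no saddle point; optimal play is mixed.
D is strictly dominated by U, so Row never plays it.
Center is strictly dominated by Left (it gives Row strictly more in every row), so Column never plays it.
On the remaining 2×2 (U, M vs Left, Right):
Let Row play U with probability p. Expected payoff against Left: 2p + 5(1−p) = −3p + 5; against Right: 5p + 0(1−p) = 5p.
Setting these equal: −3p + 5 = 5p ⇒ −8p = -5 ⇒ p = 5/8, and the value is (-3)·(5/8) + 5 = 25/8.
For Column: with q = P(Left), equating U's and M's payoffs gives −3q + 5 = 5q ⇒ q = 5/8.

25/8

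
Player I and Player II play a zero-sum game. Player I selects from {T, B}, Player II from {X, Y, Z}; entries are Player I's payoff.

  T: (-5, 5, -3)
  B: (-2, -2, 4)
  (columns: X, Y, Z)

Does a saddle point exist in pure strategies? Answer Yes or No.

Row minima: T → -5, B → -2; maximin = -2.
Column maxima: X → -2, Y → 5, Z → 4; minimax = -2.
maximin = minimax = -2, so a saddle point exists.

Yes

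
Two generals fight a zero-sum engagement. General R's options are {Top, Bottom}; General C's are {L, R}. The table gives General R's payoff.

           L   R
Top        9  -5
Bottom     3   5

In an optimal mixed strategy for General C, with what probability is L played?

Row minima: Top → -5, Bottom → 3; maximin = 3.
Column maxima: L → 9, R → 5; minimax = 5.
3 ≠ 5, so there is no saddle point; optimal play is mixed.
Let General R play Top with probability p. Expected payoff against L: 9p + 3(1−p) = 6p + 3; against R: (-5)p + 5(1−p) = −10p + 5.
Setting these equal: 6p + 3 = −10p + 5 ⇒ 16p = 2 ⇒ p = 1/8, and the value is (6)·(1/8) + 3 = 15/4.
For General C: with q = P(L), equating Top's and Bottom's payoffs gives 14q − 5 = −2q + 5 ⇒ q = 5/8.

5/8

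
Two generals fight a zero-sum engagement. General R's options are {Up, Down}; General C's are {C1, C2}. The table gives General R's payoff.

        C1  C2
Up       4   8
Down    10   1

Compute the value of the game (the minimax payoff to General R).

Row minima: Up → 4, Down → 1; maximin = 4.
Column maxima: C1 → 10, C2 → 8; minimax = 8.
4 ≠ 8, so there is no saddle point; optimal play is mixed.
Let General R play Up with probability p. Expected payoff against C1: 4p + 10(1−p) = −6p + 10; against C2: 8p + 1(1−p) = 7p + 1.
Setting these equal: −6p + 10 = 7p + 1 ⇒ −13p = -9 ⇒ p = 9/13, and the value is (-6)·(9/13) + 10 = 76/13.
For General C: with q = P(C1), equating Up's and Down's payoffs gives −4q + 8 = 9q + 1 ⇒ q = 7/13.

76/13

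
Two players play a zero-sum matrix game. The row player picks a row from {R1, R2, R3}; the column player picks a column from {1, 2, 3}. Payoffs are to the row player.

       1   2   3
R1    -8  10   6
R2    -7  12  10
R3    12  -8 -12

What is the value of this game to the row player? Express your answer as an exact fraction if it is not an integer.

Row minima: R1 → -8, R2 → -7, R3 → -12; maximin = -7.
Column maxima: 1 → 12, 2 → 12, 3 → 10; minimax = 10.
-7 ≠ 10, so there is no saddle point; optimal play is mixed.
R1 is strictly dominated by R2, so the row player never plays it.
2 is strictly dominated by 3 (it gives the row player strictly more in every row), so the column player never plays it.
On the remaining 2×2 (R2, R3 vs 1, 3):
Let the row player play R2 with probability p. Expected payoff against 1: (-7)p + 12(1−p) = −19p + 12; against 3: 10p + (-12)(1−p) = 22p − 12.
Setting these equal: −19p + 12 = 22p − 12 ⇒ −41p = -24 ⇒ p = 24/41, and the value is (-19)·(24/41) + 12 = 36/41.
For the column player: with q = P(1), equating R2's and R3's payoffs gives −17q + 10 = 24q − 12 ⇒ q = 22/41.

36/41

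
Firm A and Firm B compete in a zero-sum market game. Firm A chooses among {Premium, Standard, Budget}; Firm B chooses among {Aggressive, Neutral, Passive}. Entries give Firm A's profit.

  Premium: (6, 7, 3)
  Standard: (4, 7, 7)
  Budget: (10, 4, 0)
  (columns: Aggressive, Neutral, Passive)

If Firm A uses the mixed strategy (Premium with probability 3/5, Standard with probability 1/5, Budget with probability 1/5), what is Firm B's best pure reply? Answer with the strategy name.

If Firm B plays Aggressive, Firm A's expected payoff is (3/5)·6 + (1/5)·4 + (1/5)·10 = 32/5.
If Firm B plays Neutral, Firm A's expected payoff is (3/5)·7 + (1/5)·7 + (1/5)·4 = 32/5.
If Firm B plays Passive, Firm A's expected payoff is (3/5)·3 + (1/5)·7 + (1/5)·0 = 16/5.
Firm B minimizes Firm A's payoff; the smallest is 16/5, so the best response is Passive.

Passive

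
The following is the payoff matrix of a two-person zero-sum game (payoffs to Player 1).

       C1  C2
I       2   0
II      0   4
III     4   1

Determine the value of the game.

Row minima: I → 0, II → 0, III → 1; maximin = 1.
Column maxima: C1 → 4, C2 → 4; minimax = 4.
1 ≠ 4, so there is no saddle point; optimal play is mixed.
I is strictly dominated by III, so Player 1 never plays it.
On the remaining 2×2 (II, III vs C1, C2):
Let Player 1 play II with probability p. Expected payoff against C1: 0p + 4(1−p) = −4p + 4; against C2: 4p + 1(1−p) = 3p + 1.
Setting these equal: −4p + 4 = 3p + 1 ⇒ −7p = -3 ⇒ p = 3/7, and the value is (-4)·(3/7) + 4 = 16/7.
For Player 2: with q = P(C1), equating II's and III's payoffs gives −4q + 4 = 3q + 1 ⇒ q = 3/7.

16/7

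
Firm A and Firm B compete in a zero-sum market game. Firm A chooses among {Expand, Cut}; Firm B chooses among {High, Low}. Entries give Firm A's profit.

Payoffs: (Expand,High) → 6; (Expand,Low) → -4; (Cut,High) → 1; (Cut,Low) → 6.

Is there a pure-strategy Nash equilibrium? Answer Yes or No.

Row minima: Expand → -4, Cut → 1; maximin = 1.
Column maxima: High → 6, Low → 6; minimax = 6.
1 ≠ 6, so no pure-strategy equilibrium exists.

No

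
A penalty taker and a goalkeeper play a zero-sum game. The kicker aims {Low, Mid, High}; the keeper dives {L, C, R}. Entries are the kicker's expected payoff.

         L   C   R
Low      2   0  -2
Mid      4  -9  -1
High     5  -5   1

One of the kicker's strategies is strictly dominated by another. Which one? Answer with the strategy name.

High gives a strictly higher payoff than Mid against every column: 5 > 4, -5 > -9, 1 > -1.
So Mid is strictly dominated and the kicker never plays it.

Mid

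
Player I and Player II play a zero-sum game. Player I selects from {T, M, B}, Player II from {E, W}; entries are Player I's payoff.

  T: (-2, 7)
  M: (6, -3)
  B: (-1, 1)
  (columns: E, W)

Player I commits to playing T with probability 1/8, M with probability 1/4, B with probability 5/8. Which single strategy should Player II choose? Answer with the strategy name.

E

If Player II plays E, Player I's expected payoff is (1/8)·(-2) + (1/4)·6 + (5/8)·(-1) = 5/8.
If Player II plays W, Player I's expected payoff is (1/8)·7 + (1/4)·(-3) + (5/8)·1 = 3/4.
Player II minimizes Player I's payoff; the smallest is 5/8, so the best response is E.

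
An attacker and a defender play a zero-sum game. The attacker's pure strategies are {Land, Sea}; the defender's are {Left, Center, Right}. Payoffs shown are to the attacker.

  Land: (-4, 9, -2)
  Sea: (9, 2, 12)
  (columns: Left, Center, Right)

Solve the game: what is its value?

89/20

Row minima: Land → -4, Sea → 2; maximin = 2.
Column maxima: Left → 9, Center → 9, Right → 12; minimax = 9.
2 ≠ 9, so there is no saddle point; optimal play is mixed.
Right is strictly dominated by Left (it gives the attacker strictly more in every row), so the defender never plays it.
On the remaining 2×2 (Land, Sea vs Left, Center):
Let the attacker play Land with probability p. Expected payoff against Left: (-4)p + 9(1−p) = −13p + 9; against Center: 9p + 2(1−p) = 7p + 2.
Setting these equal: −13p + 9 = 7p + 2 ⇒ −20p = -7 ⇒ p = 7/20, and the value is (-13)·(7/20) + 9 = 89/20.
For the defender: with q = P(Left), equating Land's and Sea's payoffs gives −13q + 9 = 7q + 2 ⇒ q = 7/20.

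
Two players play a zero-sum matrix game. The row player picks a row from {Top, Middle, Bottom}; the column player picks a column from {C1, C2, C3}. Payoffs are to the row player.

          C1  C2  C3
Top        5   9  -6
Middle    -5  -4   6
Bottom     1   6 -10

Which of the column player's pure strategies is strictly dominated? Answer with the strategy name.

C1 holds the row player's payoff strictly below C2 in every row: 5 < 9, -5 < -4, 1 < 6.
So C2 is strictly dominated for the column player.

C2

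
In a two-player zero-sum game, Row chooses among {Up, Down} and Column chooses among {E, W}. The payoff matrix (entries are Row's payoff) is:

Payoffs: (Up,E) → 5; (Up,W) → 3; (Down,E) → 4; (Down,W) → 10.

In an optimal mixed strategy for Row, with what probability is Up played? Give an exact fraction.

Row minima: Up → 3, Down → 4; maximin = 4.
Column maxima: E → 5, W → 10; minimax = 5.
4 ≠ 5, so there is no saddle point; optimal play is mixed.
Let Row play Up with probability p. Expected payoff against E: 5p + 4(1−p) = p + 4; against W: 3p + 10(1−p) = −7p + 10.
Setting these equal: p + 4 = −7p + 10 ⇒ 8p = 6 ⇒ p = 3/4, and the value is (1)·(3/4) + 4 = 19/4.
For Column: with q = P(E), equating Up's and Down's payoffs gives 2q + 3 = −6q + 10 ⇒ q = 7/8.

3/4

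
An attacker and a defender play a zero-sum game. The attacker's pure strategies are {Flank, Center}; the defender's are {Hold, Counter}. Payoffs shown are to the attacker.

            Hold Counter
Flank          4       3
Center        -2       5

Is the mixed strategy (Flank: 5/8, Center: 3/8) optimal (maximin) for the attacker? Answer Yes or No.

Against Hold this mix gives (5/8)·4 + (3/8)·(-2) = 7/4.
Against Counter this mix gives (5/8)·3 + (3/8)·5 = 15/4.
The defender will play Hold, holding the attacker to 7/4. Shifting weight toward the row that does better against Hold would raise this floor (the equalizing mix achieves 13/4 against both Hold and Counter), so the proposed strategy is not optimal.

No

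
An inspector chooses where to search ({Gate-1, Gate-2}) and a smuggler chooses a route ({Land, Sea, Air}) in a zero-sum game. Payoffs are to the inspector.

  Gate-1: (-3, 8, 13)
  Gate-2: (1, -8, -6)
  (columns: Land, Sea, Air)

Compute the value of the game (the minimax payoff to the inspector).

Row minima: Gate-1 → -3, Gate-2 → -8; maximin = -3.
Column maxima: Land → 1, Sea → 8, Air → 13; minimax = 1.
-3 ≠ 1, so there is no saddle point; optimal play is mixed.
Air is strictly dominated by Sea (it gives the inspector strictly more in every row), so the smuggler never plays it.
On the remaining 2×2 (Gate-1, Gate-2 vs Land, Sea):
Let the inspector play Gate-1 with probability p. Expected payoff against Land: (-3)p + 1(1−p) = −4p + 1; against Sea: 8p + (-8)(1−p) = 16p − 8.
Setting these equal: −4p + 1 = 16p − 8 ⇒ −20p = -9 ⇒ p = 9/20, and the value is (-4)·(9/20) + 1 = -4/5.
For the smuggler: with q = P(Land), equating Gate-1's and Gate-2's payoffs gives −11q + 8 = 9q − 8 ⇒ q = 4/5.

-4/5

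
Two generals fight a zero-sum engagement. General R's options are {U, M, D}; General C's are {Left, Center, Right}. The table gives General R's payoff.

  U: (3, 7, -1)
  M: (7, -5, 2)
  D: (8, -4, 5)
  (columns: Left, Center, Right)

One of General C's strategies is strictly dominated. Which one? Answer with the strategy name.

Right holds General R's payoff strictly below Left in every row: -1 < 3, 2 < 7, 5 < 8.
So Left is strictly dominated for General C.

Left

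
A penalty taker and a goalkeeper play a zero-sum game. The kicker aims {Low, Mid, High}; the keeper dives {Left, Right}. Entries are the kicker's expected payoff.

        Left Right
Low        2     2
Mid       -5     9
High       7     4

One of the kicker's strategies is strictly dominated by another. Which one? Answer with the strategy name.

Low

High gives a strictly higher payoff than Low against every column: 7 > 2, 4 > 2.
So Low is strictly dominated and the kicker never plays it.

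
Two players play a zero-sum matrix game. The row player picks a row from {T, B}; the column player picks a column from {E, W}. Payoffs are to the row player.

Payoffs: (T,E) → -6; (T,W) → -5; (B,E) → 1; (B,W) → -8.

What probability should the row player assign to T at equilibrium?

9/10

Row minima: T → -6, B → -8; maximin = -6.
Column maxima: E → 1, W → -5; minimax = -5.
-6 ≠ -5, so there is no saddle point; optimal play is mixed.
Let the row player play T with probability p. Expected payoff against E: (-6)p + 1(1−p) = −7p + 1; against W: (-5)p + (-8)(1−p) = 3p − 8.
Setting these equal: −7p + 1 = 3p − 8 ⇒ −10p = -9 ⇒ p = 9/10, and the value is (-7)·(9/10) + 1 = -53/10.
For the column player: with q = P(E), equating T's and B's payoffs gives −q − 5 = 9q − 8 ⇒ q = 3/10.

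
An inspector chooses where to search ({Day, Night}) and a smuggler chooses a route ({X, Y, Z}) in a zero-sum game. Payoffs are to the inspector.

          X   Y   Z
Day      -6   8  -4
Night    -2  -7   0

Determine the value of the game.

Row minima: Day → -6, Night → -7; maximin = -6.
Column maxima: X → -2, Y → 8, Z → 0; minimax = -2.
-6 ≠ -2, so there is no saddle point; optimal play is mixed.
Z is strictly dominated by X (it gives the inspector strictly more in every row), so the smuggler never plays it.
On the remaining 2×2 (Day, Night vs X, Y):
Let the inspector play Day with probability p. Expected payoff against X: (-6)p + (-2)(1−p) = −4p − 2; against Y: 8p + (-7)(1−p) = 15p − 7.
Setting these equal: −4p − 2 = 15p − 7 ⇒ −19p = -5 ⇒ p = 5/19, and the value is (-4)·(5/19) − 2 = -58/19.
For the smuggler: with q = P(X), equating Day's and Night's payoffs gives −14q + 8 = 5q − 7 ⇒ q = 15/19.

-58/19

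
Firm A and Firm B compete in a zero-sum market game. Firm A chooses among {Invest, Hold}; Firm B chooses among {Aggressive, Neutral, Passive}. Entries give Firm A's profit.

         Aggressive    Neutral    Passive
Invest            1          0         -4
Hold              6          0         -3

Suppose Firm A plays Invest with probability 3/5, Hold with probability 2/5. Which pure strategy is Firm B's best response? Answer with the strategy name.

If Firm B plays Aggressive, Firm A's expected payoff is (3/5)·1 + (2/5)·6 = 3.
If Firm B plays Neutral, Firm A's expected payoff is (3/5)·0 + (2/5)·0 = 0.
If Firm B plays Passive, Firm A's expected payoff is (3/5)·(-4) + (2/5)·(-3) = -18/5.
Firm B minimizes Firm A's payoff; the smallest is -18/5, so the best response is Passive.

Passive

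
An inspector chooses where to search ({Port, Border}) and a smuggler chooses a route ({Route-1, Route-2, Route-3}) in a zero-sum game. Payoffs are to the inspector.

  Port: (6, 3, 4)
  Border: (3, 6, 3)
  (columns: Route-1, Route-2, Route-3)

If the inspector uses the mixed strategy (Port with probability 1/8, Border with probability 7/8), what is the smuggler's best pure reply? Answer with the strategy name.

If the smuggler plays Route-1, the inspector's expected payoff is (1/8)·6 + (7/8)·3 = 27/8.
If the smuggler plays Route-2, the inspector's expected payoff is (1/8)·3 + (7/8)·6 = 45/8.
If the smuggler plays Route-3, the inspector's expected payoff is (1/8)·4 + (7/8)·3 = 25/8.
The smuggler minimizes the inspector's payoff; the smallest is 25/8, so the best response is Route-3.

Route-3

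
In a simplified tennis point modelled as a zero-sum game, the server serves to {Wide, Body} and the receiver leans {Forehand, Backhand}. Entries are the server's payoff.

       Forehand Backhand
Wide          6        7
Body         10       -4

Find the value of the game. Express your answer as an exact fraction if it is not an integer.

Row minima: Wide → 6, Body → -4; maximin = 6.
Column maxima: Forehand → 10, Backhand → 7; minimax = 7.
6 ≠ 7, so there is no saddle point; optimal play is mixed.
Let the server play Wide with probability p. Expected payoff against Forehand: 6p + 10(1−p) = −4p + 10; against Backhand: 7p + (-4)(1−p) = 11p − 4.
Setting these equal: −4p + 10 = 11p − 4 ⇒ −15p = -14 ⇒ p = 14/15, and the value is (-4)·(14/15) + 10 = 94/15.
For the receiver: with q = P(Forehand), equating Wide's and Body's payoffs gives −q + 7 = 14q − 4 ⇒ q = 11/15.

94/15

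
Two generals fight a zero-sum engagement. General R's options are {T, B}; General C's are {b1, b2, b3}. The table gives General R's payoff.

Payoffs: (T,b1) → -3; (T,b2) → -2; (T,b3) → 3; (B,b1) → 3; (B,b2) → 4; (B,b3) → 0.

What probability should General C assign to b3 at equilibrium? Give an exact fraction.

Row minima: T → -3, B → 0; maximin = 0.
Column maxima: b1 → 3, b2 → 4, b3 → 3; minimax = 3.
0 ≠ 3, so there is no saddle point; optimal play is mixed.
b2 is strictly dominated by b1 (it gives General R strictly more in every row), so General C never plays it.
On the remaining 2×2 (T, B vs b1, b3):
Let General R play T with probability p. Expected payoff against b1: (-3)p + 3(1−p) = −6p + 3; against b3: 3p + 0(1−p) = 3p.
Setting these equal: −6p + 3 = 3p ⇒ −9p = -3 ⇒ p = 1/3, and the value is (-6)·(1/3) + 3 = 1.
For General C: with q = P(b1), equating T's and B's payoffs gives −6q + 3 = 3q ⇒ q = 1/3.

2/3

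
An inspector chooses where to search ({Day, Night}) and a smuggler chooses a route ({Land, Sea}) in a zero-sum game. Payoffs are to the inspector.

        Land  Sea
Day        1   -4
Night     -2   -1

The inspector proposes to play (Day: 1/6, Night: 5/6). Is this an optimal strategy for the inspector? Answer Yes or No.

Against Land this mix gives (1/6)·1 + (5/6)·(-2) = -3/2.
Against Sea this mix gives (1/6)·(-4) + (5/6)·(-1) = -3/2.
All of the smuggler's active replies (Land, Sea) yield -3/2, and no column does worse for the inspector. The mix makes the smuggler indifferent and guarantees -3/2, so it is optimal.

Yes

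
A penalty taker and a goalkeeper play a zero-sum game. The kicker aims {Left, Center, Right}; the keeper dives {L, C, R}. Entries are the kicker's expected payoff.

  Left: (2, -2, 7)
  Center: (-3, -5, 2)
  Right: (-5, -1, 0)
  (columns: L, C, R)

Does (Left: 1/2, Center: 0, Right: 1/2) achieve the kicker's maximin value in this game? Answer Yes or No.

Against L this mix gives (1/2)·2 + (1/2)·(-5) = -3/2.
Against C this mix gives (1/2)·(-2) + (1/2)·(-1) = -3/2.
Against R this mix gives (1/2)·7 + (1/2)·0 = 7/2.
All of the keeper's active replies (L, C) yield -3/2, and no column does worse for the kicker. The mix makes the keeper indifferent and guarantees -3/2, so it is optimal.

Yes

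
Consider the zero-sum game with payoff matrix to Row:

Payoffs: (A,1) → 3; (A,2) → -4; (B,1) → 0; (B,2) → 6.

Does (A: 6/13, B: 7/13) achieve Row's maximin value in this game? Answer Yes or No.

Against 1 this mix gives (6/13)·3 + (7/13)·0 = 18/13.
Against 2 this mix gives (6/13)·(-4) + (7/13)·6 = 18/13.
All of Column's active replies (1, 2) yield 18/13, and no column does worse for Row. The mix makes Column indifferent and guarantees 18/13, so it is optimal.

Yes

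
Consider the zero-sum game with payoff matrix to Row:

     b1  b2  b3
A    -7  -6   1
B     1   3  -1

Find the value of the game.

-3/5

Row minima: A → -7, B → -1; maximin = -1.
Column maxima: b1 → 1, b2 → 3, b3 → 1; minimax = 1.
-1 ≠ 1, so there is no saddle point; optimal play is mixed.
b2 is strictly dominated by b1 (it gives Row strictly more in every row), so Column never plays it.
On the remaining 2×2 (A, B vs b1, b3):
Let Row play A with probability p. Expected payoff against b1: (-7)p + 1(1−p) = −8p + 1; against b3: 1p + (-1)(1−p) = 2p − 1.
Setting these equal: −8p + 1 = 2p − 1 ⇒ −10p = -2 ⇒ p = 1/5, and the value is (-8)·(1/5) + 1 = -3/5.
For Column: with q = P(b1), equating A's and B's payoffs gives −8q + 1 = 2q − 1 ⇒ q = 1/5.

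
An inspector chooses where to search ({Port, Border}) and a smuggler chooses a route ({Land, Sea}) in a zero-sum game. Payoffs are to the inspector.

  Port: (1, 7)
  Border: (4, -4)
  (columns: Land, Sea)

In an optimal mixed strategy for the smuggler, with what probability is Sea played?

3/14

Row minima: Port → 1, Border → -4; maximin = 1.
Column maxima: Land → 4, Sea → 7; minimax = 4.
1 ≠ 4, so there is no saddle point; optimal play is mixed.
Let the inspector play Port with probability p. Expected payoff against Land: 1p + 4(1−p) = −3p + 4; against Sea: 7p + (-4)(1−p) = 11p − 4.
Setting these equal: −3p + 4 = 11p − 4 ⇒ −14p = -8 ⇒ p = 4/7, and the value is (-3)·(4/7) + 4 = 16/7.
For the smuggler: with q = P(Land), equating Port's and Border's payoffs gives −6q + 7 = 8q − 4 ⇒ q = 11/14.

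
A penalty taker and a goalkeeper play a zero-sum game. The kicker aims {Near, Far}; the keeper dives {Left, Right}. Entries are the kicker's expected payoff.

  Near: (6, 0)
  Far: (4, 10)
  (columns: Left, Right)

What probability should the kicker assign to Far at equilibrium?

Row minima: Near → 0, Far → 4; maximin = 4.
Column maxima: Left → 6, Right → 10; minimax = 6.
4 ≠ 6, so there is no saddle point; optimal play is mixed.
Let the kicker play Near with probability p. Expected payoff against Left: 6p + 4(1−p) = 2p + 4; against Right: 0p + 10(1−p) = −10p + 10.
Setting these equal: 2p + 4 = −10p + 10 ⇒ 12p = 6 ⇒ p = 1/2, and the value is (2)·(1/2) + 4 = 5.
For the keeper: with q = P(Left), equating Near's and Far's payoffs gives 6q = −6q + 10 ⇒ q = 5/6.

1/2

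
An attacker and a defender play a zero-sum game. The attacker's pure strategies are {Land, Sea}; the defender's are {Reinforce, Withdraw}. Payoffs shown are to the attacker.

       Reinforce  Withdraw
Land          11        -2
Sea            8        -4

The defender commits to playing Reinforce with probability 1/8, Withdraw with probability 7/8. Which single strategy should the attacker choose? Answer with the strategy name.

Land

Expected payoff of Land: (1/8)·11 + (7/8)·(-2) = -3/8.
Expected payoff of Sea: (1/8)·8 + (7/8)·(-4) = -5/2.
The largest is -3/8, so the attacker's best response is Land.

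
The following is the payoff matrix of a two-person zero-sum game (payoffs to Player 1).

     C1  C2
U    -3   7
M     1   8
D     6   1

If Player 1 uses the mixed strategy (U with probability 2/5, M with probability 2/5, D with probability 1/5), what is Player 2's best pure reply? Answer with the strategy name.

C1

If Player 2 plays C1, Player 1's expected payoff is (2/5)·(-3) + (2/5)·1 + (1/5)·6 = 2/5.
If Player 2 plays C2, Player 1's expected payoff is (2/5)·7 + (2/5)·8 + (1/5)·1 = 31/5.
Player 2 minimizes Player 1's payoff; the smallest is 2/5, so the best response is C1.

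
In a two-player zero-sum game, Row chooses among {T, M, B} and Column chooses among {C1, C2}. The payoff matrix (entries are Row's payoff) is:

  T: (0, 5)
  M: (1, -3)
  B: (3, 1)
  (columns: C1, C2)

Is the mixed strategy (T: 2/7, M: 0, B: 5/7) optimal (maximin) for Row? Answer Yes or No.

Yes

Against C1 this mix gives (2/7)·0 + (5/7)·3 = 15/7.
Against C2 this mix gives (2/7)·5 + (5/7)·1 = 15/7.
All of Column's active replies (C1, C2) yield 15/7, and no column does worse for Row. The mix makes Column indifferent and guarantees 15/7, so it is optimal.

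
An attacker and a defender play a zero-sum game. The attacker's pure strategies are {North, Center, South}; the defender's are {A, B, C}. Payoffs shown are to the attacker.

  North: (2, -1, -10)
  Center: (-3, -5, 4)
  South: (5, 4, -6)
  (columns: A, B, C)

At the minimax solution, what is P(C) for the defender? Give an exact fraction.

9/19

Row minima: North → -10, Center → -5, South → -6; maximin = -5.
Column maxima: A → 5, B → 4, C → 4; minimax = 4.
-5 ≠ 4, so there is no saddle point; optimal play is mixed.
North is strictly dominated by South, so the attacker never plays it.
A is strictly dominated by B (it gives the attacker strictly more in every row), so the defender never plays it.
On the remaining 2×2 (Center, South vs B, C):
Let the attacker play Center with probability p. Expected payoff against B: (-5)p + 4(1−p) = −9p + 4; against C: 4p + (-6)(1−p) = 10p − 6.
Setting these equal: −9p + 4 = 10p − 6 ⇒ −19p = -10 ⇒ p = 10/19, and the value is (-9)·(10/19) + 4 = -14/19.
For the defender: with q = P(B), equating Center's and South's payoffs gives −9q + 4 = 10q − 6 ⇒ q = 10/19.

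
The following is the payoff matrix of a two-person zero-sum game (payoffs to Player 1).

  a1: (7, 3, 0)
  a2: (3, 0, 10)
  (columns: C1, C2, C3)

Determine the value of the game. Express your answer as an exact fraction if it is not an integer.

Row minima: a1 → 0, a2 → 0; maximin = 0.
Column maxima: C1 → 7, C2 → 3, C3 → 10; minimax = 3.
0 ≠ 3, so there is no saddle point; optimal play is mixed.
C1 is strictly dominated by C2 (it gives Player 1 strictly more in every row), so Player 2 never plays it.
On the remaining 2×2 (a1, a2 vs C2, C3):
Let Player 1 play a1 with probability p. Expected payoff against C2: 3p + 0(1−p) = 3p; against C3: 0p + 10(1−p) = −10p + 10.
Setting these equal: 3p = −10p + 10 ⇒ 13p = 10 ⇒ p = 10/13, and the value is (3)·(10/13) = 30/13.
For Player 2: with q = P(C2), equating a1's and a2's payoffs gives 3q = −10q + 10 ⇒ q = 10/13.

30/13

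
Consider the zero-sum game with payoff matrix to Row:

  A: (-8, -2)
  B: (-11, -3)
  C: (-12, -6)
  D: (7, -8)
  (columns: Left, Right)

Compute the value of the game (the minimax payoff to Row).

-26/7

Row minima: A → -8, B → -11, C → -12, D → -8; maximin = -8.
Column maxima: Left → 7, Right → -2; minimax = -2.
-8 ≠ -2, so there is no saddle point; optimal play is mixed.
B is strictly dominated by A, so Row never plays it.
C is strictly dominated by A, so Row never plays it.
On the remaining 2×2 (A, D vs Left, Right):
Let Row play A with probability p. Expected payoff against Left: (-8)p + 7(1−p) = −15p + 7; against Right: (-2)p + (-8)(1−p) = 6p − 8.
Setting these equal: −15p + 7 = 6p − 8 ⇒ −21p = -15 ⇒ p = 5/7, and the value is (-15)·(5/7) + 7 = -26/7.
For Column: with q = P(Left), equating A's and D's payoffs gives −6q − 2 = 15q − 8 ⇒ q = 2/7.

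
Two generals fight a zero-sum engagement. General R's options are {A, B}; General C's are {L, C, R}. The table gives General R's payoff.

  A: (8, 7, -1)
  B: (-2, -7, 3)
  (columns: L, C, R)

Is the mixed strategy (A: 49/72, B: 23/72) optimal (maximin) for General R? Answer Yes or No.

Against L this mix gives (49/72)·8 + (23/72)·(-2) = 173/36.
Against C this mix gives (49/72)·7 + (23/72)·(-7) = 91/36.
Against R this mix gives (49/72)·(-1) + (23/72)·3 = 5/18.
General C will play R, holding General R to 5/18. Shifting weight toward the row that does better against R would raise this floor (the equalizing mix achieves 7/9 against both R and C), so the proposed strategy is not optimal.

No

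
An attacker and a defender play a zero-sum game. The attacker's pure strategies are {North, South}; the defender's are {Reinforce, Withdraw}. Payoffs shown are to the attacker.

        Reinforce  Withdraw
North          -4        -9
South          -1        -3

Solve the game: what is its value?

-3

Row minima: North → -9, South → -3; maximin = -3.
Column maxima: Reinforce → -1, Withdraw → -3; minimax = -3.
Since maximin = minimax = -3, there is a saddle point and the value is -3.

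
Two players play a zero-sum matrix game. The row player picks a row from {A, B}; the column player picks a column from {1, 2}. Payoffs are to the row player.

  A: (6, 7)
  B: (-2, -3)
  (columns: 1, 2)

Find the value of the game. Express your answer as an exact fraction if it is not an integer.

6

Row minima: A → 6, B → -3; maximin = 6.
Column maxima: 1 → 6, 2 → 7; minimax = 6.
Since maximin = minimax = 6, there is a saddle point and the value is 6.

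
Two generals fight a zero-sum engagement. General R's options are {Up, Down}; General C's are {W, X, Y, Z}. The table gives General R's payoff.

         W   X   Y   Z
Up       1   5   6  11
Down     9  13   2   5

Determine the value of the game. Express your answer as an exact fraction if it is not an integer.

13/3

Row minima: Up → 1, Down → 2; maximin = 2.
Column maxima: W → 9, X → 13, Y → 6, Z → 11; minimax = 6.
2 ≠ 6, so there is no saddle point; optimal play is mixed.
X is strictly dominated by W (it gives General R strictly more in every row), so General C never plays it.
Z is strictly dominated by Y (it gives General R strictly more in every row), so General C never plays it.
On the remaining 2×2 (Up, Down vs W, Y):
Let General R play Up with probability p. Expected payoff against W: 1p + 9(1−p) = −8p + 9; against Y: 6p + 2(1−p) = 4p + 2.
Setting these equal: −8p + 9 = 4p + 2 ⇒ −12p = -7 ⇒ p = 7/12, and the value is (-8)·(7/12) + 9 = 13/3.
For General C: with q = P(W), equating Up's and Down's payoffs gives −5q + 6 = 7q + 2 ⇒ q = 1/3.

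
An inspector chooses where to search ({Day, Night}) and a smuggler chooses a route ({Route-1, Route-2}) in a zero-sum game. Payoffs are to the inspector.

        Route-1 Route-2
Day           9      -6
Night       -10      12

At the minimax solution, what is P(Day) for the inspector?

22/37

Row minima: Day → -6, Night → -10; maximin = -6.
Column maxima: Route-1 → 9, Route-2 → 12; minimax = 9.
-6 ≠ 9, so there is no saddle point; optimal play is mixed.
Let the inspector play Day with probability p. Expected payoff against Route-1: 9p + (-10)(1−p) = 19p − 10; against Route-2: (-6)p + 12(1−p) = −18p + 12.
Setting these equal: 19p − 10 = −18p + 12 ⇒ 37p = 22 ⇒ p = 22/37, and the value is (19)·(22/37) − 10 = 48/37.
For the smuggler: with q = P(Route-1), equating Day's and Night's payoffs gives 15q − 6 = −22q + 12 ⇒ q = 18/37.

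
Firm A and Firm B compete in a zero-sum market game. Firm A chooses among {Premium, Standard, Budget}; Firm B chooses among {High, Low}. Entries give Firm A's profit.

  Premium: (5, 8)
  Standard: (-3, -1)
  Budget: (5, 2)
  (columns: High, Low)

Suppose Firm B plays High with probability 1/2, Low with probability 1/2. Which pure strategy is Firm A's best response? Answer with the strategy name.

Expected payoff of Premium: (1/2)·5 + (1/2)·8 = 13/2.
Expected payoff of Standard: (1/2)·(-3) + (1/2)·(-1) = -2.
Expected payoff of Budget: (1/2)·5 + (1/2)·2 = 7/2.
The largest is 13/2, so Firm A's best response is Premium.

Premium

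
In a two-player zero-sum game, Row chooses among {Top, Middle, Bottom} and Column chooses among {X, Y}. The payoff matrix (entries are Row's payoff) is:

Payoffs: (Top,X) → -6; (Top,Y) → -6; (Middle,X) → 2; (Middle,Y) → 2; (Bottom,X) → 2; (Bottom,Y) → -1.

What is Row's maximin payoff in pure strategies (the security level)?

Row minima: Top → -6, Middle → 2, Bottom → -1.
The best of these is 2.

2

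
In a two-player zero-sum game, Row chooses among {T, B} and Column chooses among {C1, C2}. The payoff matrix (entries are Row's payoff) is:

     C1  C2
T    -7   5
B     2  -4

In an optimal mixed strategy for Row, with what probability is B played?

Row minima: T → -7, B → -4; maximin = -4.
Column maxima: C1 → 2, C2 → 5; minimax = 2.
-4 ≠ 2, so there is no saddle point; optimal play is mixed.
Let Row play T with probability p. Expected payoff against C1: (-7)p + 2(1−p) = −9p + 2; against C2: 5p + (-4)(1−p) = 9p − 4.
Setting these equal: −9p + 2 = 9p − 4 ⇒ −18p = -6 ⇒ p = 1/3, and the value is (-9)·(1/3) + 2 = -1.
For Column: with q = P(C1), equating T's and B's payoffs gives −12q + 5 = 6q − 4 ⇒ q = 1/2.

2/3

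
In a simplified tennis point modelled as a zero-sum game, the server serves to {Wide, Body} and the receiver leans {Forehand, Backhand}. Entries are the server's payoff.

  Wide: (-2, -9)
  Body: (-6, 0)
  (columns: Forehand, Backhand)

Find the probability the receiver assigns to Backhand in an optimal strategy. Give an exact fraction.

4/13

Row minima: Wide → -9, Body → -6; maximin = -6.
Column maxima: Forehand → -2, Backhand → 0; minimax = -2.
-6 ≠ -2, so there is no saddle point; optimal play is mixed.
Let the server play Wide with probability p. Expected payoff against Forehand: (-2)p + (-6)(1−p) = 4p − 6; against Backhand: (-9)p + 0(1−p) = −9p.
Setting these equal: 4p − 6 = −9p ⇒ 13p = 6 ⇒ p = 6/13, and the value is (4)·(6/13) − 6 = -54/13.
For the receiver: with q = P(Forehand), equating Wide's and Body's payoffs gives 7q − 9 = −6q ⇒ q = 9/13.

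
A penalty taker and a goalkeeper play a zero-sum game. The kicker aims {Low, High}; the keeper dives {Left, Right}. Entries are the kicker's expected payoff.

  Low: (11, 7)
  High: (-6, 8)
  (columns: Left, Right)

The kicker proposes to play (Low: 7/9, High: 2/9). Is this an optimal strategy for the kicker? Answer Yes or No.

Against Left this mix gives (7/9)·11 + (2/9)·(-6) = 65/9.
Against Right this mix gives (7/9)·7 + (2/9)·8 = 65/9.
All of the keeper's active replies (Left, Right) yield 65/9, and no column does worse for the kicker. The mix makes the keeper indifferent and guarantees 65/9, so it is optimal.

Yes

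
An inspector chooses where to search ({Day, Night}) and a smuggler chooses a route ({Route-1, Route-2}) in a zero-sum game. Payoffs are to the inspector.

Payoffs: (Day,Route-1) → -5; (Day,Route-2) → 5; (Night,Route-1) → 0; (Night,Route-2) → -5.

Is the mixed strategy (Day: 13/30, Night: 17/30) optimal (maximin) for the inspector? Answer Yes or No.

Against Route-1 this mix gives (13/30)·(-5) + (17/30)·0 = -13/6.
Against Route-2 this mix gives (13/30)·5 + (17/30)·(-5) = -2/3.
The smuggler will play Route-1, holding the inspector to -13/6. Shifting weight toward the row that does better against Route-1 would raise this floor (the equalizing mix achieves -5/3 against both Route-1 and Route-2), so the proposed strategy is not optimal.

No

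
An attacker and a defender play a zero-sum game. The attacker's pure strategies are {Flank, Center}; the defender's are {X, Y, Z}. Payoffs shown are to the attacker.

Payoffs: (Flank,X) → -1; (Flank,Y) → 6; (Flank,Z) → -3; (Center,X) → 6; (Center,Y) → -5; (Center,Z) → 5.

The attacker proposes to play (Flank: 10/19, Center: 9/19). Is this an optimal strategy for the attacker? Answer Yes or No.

Against X this mix gives (10/19)·(-1) + (9/19)·6 = 44/19.
Against Y this mix gives (10/19)·6 + (9/19)·(-5) = 15/19.
Against Z this mix gives (10/19)·(-3) + (9/19)·5 = 15/19.
All of the defender's active replies (Y, Z) yield 15/19, and no column does worse for the attacker. The mix makes the defender indifferent and guarantees 15/19, so it is optimal.

Yes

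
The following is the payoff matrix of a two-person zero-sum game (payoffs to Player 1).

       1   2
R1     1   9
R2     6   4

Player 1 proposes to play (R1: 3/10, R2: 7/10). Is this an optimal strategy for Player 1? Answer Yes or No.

Against 1 this mix gives (3/10)·1 + (7/10)·6 = 9/2.
Against 2 this mix gives (3/10)·9 + (7/10)·4 = 11/2.
Player 2 will play 1, holding Player 1 to 9/2. Shifting weight toward the row that does better against 1 would raise this floor (the equalizing mix achieves 5 against both 1 and 2), so the proposed strategy is not optimal.

No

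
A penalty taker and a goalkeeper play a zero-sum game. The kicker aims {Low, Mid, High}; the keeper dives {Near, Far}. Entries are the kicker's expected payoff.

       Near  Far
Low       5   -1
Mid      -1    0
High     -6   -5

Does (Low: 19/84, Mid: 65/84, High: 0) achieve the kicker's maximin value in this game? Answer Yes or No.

No

Against Near this mix gives (19/84)·5 + (65/84)·(-1) = 5/14.
Against Far this mix gives (19/84)·(-1) + (65/84)·0 = -19/84.
The keeper will play Far, holding the kicker to -19/84. Shifting weight toward the row that does better against Far would raise this floor (the equalizing mix achieves -1/7 against both Far and Near), so the proposed strategy is not optimal.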